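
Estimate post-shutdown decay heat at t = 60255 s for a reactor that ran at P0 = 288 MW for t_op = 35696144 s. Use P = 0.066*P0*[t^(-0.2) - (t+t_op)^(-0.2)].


P/P0 = 0.066 * [t^(-0.2) - (t + t_op)^(-0.2)]
P/P0 = 0.066 * [60255^(-0.2) - (60255 + 35696144)^(-0.2)]
P/P0 = 0.066 * [0.1106627 - 0.03085526] = 0.005267291
P = 288 * 0.005267291 = 1.5170 MW

1.5170


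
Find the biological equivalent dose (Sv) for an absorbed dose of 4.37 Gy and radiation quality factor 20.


H = D * Q
H = 4.37 * 20
H = 87.400 Sv

87.400


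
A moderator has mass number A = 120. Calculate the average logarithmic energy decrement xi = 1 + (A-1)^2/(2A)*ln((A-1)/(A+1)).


xi = 1 + (A-1)^2/(2A) * ln((A-1)/(A+1))
xi = 1 + (120-1)^2/(2*120) * ln((120-1)/(120 +1))
xi = 0.016574

0.016574


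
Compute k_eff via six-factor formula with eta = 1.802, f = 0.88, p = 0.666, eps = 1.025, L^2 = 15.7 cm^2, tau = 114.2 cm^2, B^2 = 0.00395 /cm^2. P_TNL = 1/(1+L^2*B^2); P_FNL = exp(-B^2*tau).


k_inf = eta*f*p*eps = 1.802*0.88*0.666*1.025 = 1.082519
P_TNL = 1/(1 + L^2*B^2) = 1/(1 + 15.7*0.00395) = 0.9416063
P_FNL = exp(-B^2*tau) = exp(-0.00395*114.2) = 0.6369335
k_eff = k_inf * P_TNL * P_FNL = 1.082519 * 0.9416063 * 0.6369335
k_eff = 0.64923

0.64923


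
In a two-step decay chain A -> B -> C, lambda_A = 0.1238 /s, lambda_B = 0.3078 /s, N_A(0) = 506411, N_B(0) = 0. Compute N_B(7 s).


N_B(t) = lambda_A * N_A0 / (lambda_B - lambda_A) * [exp(-lambda_A*t) - exp(-lambda_B*t)]
exp(-0.1238*7) = 0.4203784; exp(-0.3078*7) = 0.1159496
N_B = 0.1238 * 506411 / (0.3078 - 0.1238) * (0.4203784 - 0.1159496)
N_B = 103727

103727


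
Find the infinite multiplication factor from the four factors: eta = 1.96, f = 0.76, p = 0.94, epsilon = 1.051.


k_inf = eta * f * p * epsilon
k_inf = 1.96 * 0.76 * 0.94 * 1.051
k_inf = 1.4716

1.4716


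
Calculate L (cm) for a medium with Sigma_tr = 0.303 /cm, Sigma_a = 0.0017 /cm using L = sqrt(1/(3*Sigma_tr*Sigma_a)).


D = 1 / (3 * Sigma_tr) = 1 / (3 * 0.303) = 1.100110 cm
L = sqrt(D / Sigma_a)
L = sqrt(1.100110 / 0.0017)
L = 25.439 cm

25.439


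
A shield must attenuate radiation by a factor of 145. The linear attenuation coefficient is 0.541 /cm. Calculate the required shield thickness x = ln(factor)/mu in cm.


x = ln(factor) / mu
x = ln(145) / 0.541
x = 9.1991 cm

9.1991


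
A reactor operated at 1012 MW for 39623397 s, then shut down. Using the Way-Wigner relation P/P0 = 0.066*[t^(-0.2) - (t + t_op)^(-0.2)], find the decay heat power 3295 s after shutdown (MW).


P/P0 = 0.066 * [t^(-0.2) - (t + t_op)^(-0.2)]
P/P0 = 0.066 * [3295^(-0.2) - (3295 + 39623397)^(-0.2)]
P/P0 = 0.066 * [0.1978923 - 0.03022751] = 0.01106588
P = 1012 * 0.01106588 = 11.199 MW

11.199


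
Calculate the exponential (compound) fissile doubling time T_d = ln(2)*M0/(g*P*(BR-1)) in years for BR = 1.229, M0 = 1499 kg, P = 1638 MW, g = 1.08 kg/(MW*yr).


Breeding gain G = BR - 1 = 1.229 - 1 = 0.229
Fissile production rate = g * P * G = 1.08 * 1638 * 0.229 = 405.11016 kg/yr
T_d = ln(2) * M0 / (g * P * G)
T_d = ln(2) * 1499 / 405.11016 = 2.5648 yr

2.5648


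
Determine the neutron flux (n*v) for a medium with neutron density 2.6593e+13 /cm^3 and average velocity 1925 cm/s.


phi = n * v
phi = 2.6593e+13 * 1925
phi = 5.1192e+16 /cm^2/s

5.1192e+16


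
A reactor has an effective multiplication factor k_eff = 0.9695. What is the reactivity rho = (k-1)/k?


rho = (k_eff - 1) / k_eff
rho = (0.9695 - 1) / 0.9695
rho = -0.031460

-0.031460


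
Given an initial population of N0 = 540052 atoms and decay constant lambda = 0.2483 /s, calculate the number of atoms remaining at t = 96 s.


N = N0 * exp(-lambda * t)
N = 540052 * exp(-0.2483 * 96)
N = 2.4002e-05

2.4002e-05


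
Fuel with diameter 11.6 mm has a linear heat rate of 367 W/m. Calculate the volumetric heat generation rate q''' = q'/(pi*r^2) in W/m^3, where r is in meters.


r = D / 2 / 1000 = 11.6 / 2 / 1000 = 0.0058 m
q''' = q' / (pi * r^2)
q''' = 367 / (pi * 0.0058^2)
q''' = 3.4726e+06 W/m^3

3.4726e+06


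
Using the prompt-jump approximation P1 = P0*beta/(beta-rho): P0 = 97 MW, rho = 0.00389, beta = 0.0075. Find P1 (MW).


P1/P0 = beta / (beta - rho)
P1/P0 = 0.0075 / (0.0075 - 0.00389) = 2.077562
P1 = 97 * 2.077562 = 201.52 MW

201.52


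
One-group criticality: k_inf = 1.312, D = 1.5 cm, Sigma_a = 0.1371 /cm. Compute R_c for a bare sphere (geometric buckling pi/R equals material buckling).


L^2 = D / Sigma_a = 1.5 / 0.1371 = 10.94092 cm^2
B_m^2 = (k_inf - 1) / L^2 = (1.312 - 1) / 10.94092 = 0.02851680 /cm^2
For a bare sphere: B_g = pi/R, so R_c = pi / sqrt(B_m^2)
R_c = pi / sqrt(0.02851680) = 18.604 cm

18.604


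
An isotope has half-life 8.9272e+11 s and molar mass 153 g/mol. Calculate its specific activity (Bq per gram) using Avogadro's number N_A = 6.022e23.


lambda = ln(2) / t_half = ln(2) / 8.9272e+11 = 7.764441e-13 /s
SA = lambda * N_A / M
SA = 7.764441e-13 * 6.022e23 / 153
SA = 3.0560e+09 Bq/g

3.0560e+09


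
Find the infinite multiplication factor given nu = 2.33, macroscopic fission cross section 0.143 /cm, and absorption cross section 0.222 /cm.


k_inf = nu * Sigma_f / Sigma_a
k_inf = 2.33 * 0.143 / 0.222
k_inf = 1.5009

1.5009


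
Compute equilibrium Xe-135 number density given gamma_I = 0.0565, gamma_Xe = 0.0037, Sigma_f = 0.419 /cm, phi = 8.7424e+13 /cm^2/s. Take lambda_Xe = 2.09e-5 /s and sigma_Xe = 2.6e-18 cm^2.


Xe_eq = (gamma_I + gamma_Xe) * Sigma_f * phi / (lambda_Xe + sigma_Xe * phi)
Numerator = (0.0565 + 0.0037) * 0.419 * 8.7424e+13 = 2.205165e+12
Denominator = 2.09e-5 + 2.6e-18 * 8.7424e+13 = 2.482024e-04
Xe_eq = 2.205165e+12 / 2.482024e-04 = 8.8845e+15 /cm^3

8.8845e+15


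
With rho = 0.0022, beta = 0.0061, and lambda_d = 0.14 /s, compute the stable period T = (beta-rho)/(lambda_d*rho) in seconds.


T = (beta - rho) / (lambda_d * rho)
T = (0.0061 - 0.0022) / (0.14 * 0.0022)
T = 12.662 s

12.662


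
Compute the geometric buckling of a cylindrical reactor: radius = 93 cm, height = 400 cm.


B^2 = (2.405/R)^2 + (pi/H)^2
B^2 = (2.405/93)^2 + (pi/400)^2
B^2 = 7.3044e-04 /cm^2

7.3044e-04


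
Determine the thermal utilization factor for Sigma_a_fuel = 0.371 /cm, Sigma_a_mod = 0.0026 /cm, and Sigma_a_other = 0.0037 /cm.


f = Sigma_a_fuel / (Sigma_a_fuel + Sigma_a_mod + Sigma_a_other)
f = 0.371 / (0.371 + 0.0026 + 0.0037)
f = 0.98330

0.98330


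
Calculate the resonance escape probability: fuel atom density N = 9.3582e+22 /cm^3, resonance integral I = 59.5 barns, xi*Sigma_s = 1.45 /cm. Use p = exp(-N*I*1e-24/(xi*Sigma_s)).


p = exp(-N * I * 1e-24 / (xi*Sigma_s))
p = exp(-9.3582e+22 * 59.5 * 1e-24 / 1.45)
p = 0.021492

0.021492


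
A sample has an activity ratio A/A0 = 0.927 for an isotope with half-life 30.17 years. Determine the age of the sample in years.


lambda = ln(2) / t_half = ln(2) / 30.17 = 0.02297472 /yr
t = -ln(A/A0) / lambda
t = -ln(0.927) / 0.02297472
t = 3.2994 yr

3.2994


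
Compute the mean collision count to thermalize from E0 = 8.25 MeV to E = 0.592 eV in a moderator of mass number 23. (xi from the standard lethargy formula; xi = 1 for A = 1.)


xi = 1 + (A-1)^2/(2A)*ln((A-1)/(A+1)) = 0.08448899 (for A = 23)
n = ln(E0/E) / xi
n = ln(8.25e6 / 0.592) / 0.08448899
n = ln(1.393581e+07) / 0.08448899 = 194.70

194.70


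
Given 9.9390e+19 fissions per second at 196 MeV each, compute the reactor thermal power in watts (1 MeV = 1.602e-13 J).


P = fission_rate * E_MeV * 1.602e-13
P = 9.9390e+19 * 196 * 1.602e-13
P = 3.1208e+09 W

3.1208e+09


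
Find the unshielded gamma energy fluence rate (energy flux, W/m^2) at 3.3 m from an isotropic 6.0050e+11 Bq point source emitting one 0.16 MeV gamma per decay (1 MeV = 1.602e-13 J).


psi = A * E * 1.602e-13 / (4*pi*r^2)
psi = 6.0050e+11 * 0.16 * 1.602e-13 / (4*pi*3.3^2)
psi = 1.1248e-04 W/m^2

1.1248e-04


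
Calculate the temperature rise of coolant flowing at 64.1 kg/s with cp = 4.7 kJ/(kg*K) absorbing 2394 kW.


dT = Q / (m_dot * cp)
dT = 2394 / (64.1 * 4.7)
dT = 7.9464 C

7.9464


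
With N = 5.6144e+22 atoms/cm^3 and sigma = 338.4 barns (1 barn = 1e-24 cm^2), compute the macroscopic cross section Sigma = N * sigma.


Sigma = N * sigma_barns * 1e-24
Sigma = 5.6144e+22 * 338.4 * 1e-24
Sigma = 18.999 /cm

18.999


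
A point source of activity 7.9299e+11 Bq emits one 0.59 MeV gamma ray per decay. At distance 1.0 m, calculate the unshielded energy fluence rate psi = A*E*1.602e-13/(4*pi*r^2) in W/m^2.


psi = A * E * 1.602e-13 / (4*pi*r^2)
psi = 7.9299e+11 * 0.59 * 1.602e-13 / (4*pi*1.0^2)
psi = 0.0059645 W/m^2

0.0059645


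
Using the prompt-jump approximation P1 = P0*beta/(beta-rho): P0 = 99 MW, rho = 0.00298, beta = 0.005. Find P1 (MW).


P1/P0 = beta / (beta - rho)
P1/P0 = 0.005 / (0.005 - 0.00298) = 2.475248
P1 = 99 * 2.475248 = 245.05 MW

245.05


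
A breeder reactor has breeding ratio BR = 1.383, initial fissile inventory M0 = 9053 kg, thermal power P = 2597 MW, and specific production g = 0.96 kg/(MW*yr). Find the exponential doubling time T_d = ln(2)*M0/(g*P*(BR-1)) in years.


Breeding gain G = BR - 1 = 1.383 - 1 = 0.383
Fissile production rate = g * P * G = 0.96 * 2597 * 0.383 = 954.86496 kg/yr
T_d = ln(2) * M0 / (g * P * G)
T_d = ln(2) * 9053 / 954.86496 = 6.5717 yr

6.5717


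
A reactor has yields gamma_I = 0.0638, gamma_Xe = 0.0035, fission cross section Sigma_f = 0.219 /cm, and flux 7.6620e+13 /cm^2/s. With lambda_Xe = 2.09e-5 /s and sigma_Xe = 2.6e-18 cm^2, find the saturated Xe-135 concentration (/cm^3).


Xe_eq = (gamma_I + gamma_Xe) * Sigma_f * phi / (lambda_Xe + sigma_Xe * phi)
Numerator = (0.0638 + 0.0035) * 0.219 * 7.6620e+13 = 1.129279e+12
Denominator = 2.09e-5 + 2.6e-18 * 7.6620e+13 = 2.201120e-04
Xe_eq = 1.129279e+12 / 2.201120e-04 = 5.1305e+15 /cm^3

5.1305e+15


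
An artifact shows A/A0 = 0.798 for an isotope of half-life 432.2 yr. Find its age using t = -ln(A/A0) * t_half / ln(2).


lambda = ln(2) / t_half = ln(2) / 432.2 = 0.001603765 /yr
t = -ln(A/A0) / lambda
t = -ln(0.798) / 0.001603765
t = 140.70 yr

140.70


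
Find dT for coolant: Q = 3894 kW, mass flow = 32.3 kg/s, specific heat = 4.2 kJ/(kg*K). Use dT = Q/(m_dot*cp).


dT = Q / (m_dot * cp)
dT = 3894 / (32.3 * 4.2)
dT = 28.704 C

28.704


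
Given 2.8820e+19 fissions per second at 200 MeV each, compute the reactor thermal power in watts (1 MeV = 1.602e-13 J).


P = fission_rate * E_MeV * 1.602e-13
P = 2.8820e+19 * 200 * 1.602e-13
P = 9.2339e+08 W

9.2339e+08


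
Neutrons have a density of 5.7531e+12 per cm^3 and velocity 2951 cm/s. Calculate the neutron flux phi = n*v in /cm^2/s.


phi = n * v
phi = 5.7531e+12 * 2951
phi = 1.6977e+16 /cm^2/s

1.6977e+16


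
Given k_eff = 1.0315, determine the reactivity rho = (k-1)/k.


rho = (k_eff - 1) / k_eff
rho = (1.0315 - 1) / 1.0315
rho = 0.030538

0.030538


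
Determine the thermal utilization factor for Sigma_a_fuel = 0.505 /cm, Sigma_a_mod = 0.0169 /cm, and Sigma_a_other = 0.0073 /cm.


f = Sigma_a_fuel / (Sigma_a_fuel + Sigma_a_mod + Sigma_a_other)
f = 0.505 / (0.505 + 0.0169 + 0.0073)
f = 0.95427

0.95427


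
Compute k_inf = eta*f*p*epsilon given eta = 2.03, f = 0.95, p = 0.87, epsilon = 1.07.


k_inf = eta * f * p * epsilon
k_inf = 2.03 * 0.95 * 0.87 * 1.07
k_inf = 1.7952

1.7952


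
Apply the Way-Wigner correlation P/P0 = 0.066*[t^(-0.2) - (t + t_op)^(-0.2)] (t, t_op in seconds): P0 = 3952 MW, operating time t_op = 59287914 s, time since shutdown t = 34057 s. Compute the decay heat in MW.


P/P0 = 0.066 * [t^(-0.2) - (t + t_op)^(-0.2)]
P/P0 = 0.066 * [34057^(-0.2) - (34057 + 59287914)^(-0.2)]
P/P0 = 0.066 * [0.1240391 - 0.02788412] = 0.006346229
P = 3952 * 0.006346229 = 25.080 MW

25.080


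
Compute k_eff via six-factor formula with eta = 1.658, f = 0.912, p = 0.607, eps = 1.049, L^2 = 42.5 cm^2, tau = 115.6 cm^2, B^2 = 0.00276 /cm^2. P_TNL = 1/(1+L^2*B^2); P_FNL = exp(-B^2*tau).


k_inf = eta*f*p*eps = 1.658*0.912*0.607*1.049 = 0.9628165
P_TNL = 1/(1 + L^2*B^2) = 1/(1 + 42.5*0.00276) = 0.8950148
P_FNL = exp(-B^2*tau) = exp(-0.00276*115.6) = 0.7268348
k_eff = k_inf * P_TNL * P_FNL = 0.9628165 * 0.8950148 * 0.7268348
k_eff = 0.62634

0.62634


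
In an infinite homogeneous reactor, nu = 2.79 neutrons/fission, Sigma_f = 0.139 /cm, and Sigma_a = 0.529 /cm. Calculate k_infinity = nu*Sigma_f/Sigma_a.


k_inf = nu * Sigma_f / Sigma_a
k_inf = 2.79 * 0.139 / 0.529
k_inf = 0.73310

0.73310


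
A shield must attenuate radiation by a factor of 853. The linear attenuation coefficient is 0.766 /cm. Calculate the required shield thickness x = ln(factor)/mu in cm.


x = ln(factor) / mu
x = ln(853) / 0.766
x = 8.8104 cm

8.8104


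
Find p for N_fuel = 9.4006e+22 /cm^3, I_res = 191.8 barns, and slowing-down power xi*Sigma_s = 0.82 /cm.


p = exp(-N * I * 1e-24 / (xi*Sigma_s))
p = exp(-9.4006e+22 * 191.8 * 1e-24 / 0.82)
p = 2.8225e-10

2.8225e-10


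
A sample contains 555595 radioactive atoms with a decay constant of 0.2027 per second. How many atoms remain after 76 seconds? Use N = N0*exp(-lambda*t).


N = N0 * exp(-lambda * t)
N = 555595 * exp(-0.2027 * 76)
N = 0.11334

0.11334


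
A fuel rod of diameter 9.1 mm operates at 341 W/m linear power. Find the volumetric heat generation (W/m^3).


r = D / 2 / 1000 = 9.1 / 2 / 1000 = 0.00455 m
q''' = q' / (pi * r^2)
q''' = 341 / (pi * 0.00455^2)
q''' = 5.2430e+06 W/m^3

5.2430e+06


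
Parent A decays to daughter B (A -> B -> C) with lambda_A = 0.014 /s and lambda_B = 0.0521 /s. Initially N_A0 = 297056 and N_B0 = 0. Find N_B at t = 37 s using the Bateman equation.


N_B(t) = lambda_A * N_A0 / (lambda_B - lambda_A) * [exp(-lambda_A*t) - exp(-lambda_B*t)]
exp(-0.014*37) = 0.5957108; exp(-0.0521*37) = 0.1454824
N_B = 0.014 * 297056 / (0.0521 - 0.014) * (0.5957108 - 0.1454824)
N_B = 49144

49144


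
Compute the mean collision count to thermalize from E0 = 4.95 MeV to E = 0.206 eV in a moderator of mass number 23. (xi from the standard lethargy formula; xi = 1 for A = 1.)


xi = 1 + (A-1)^2/(2A)*ln((A-1)/(A+1)) = 0.08448899 (for A = 23)
n = ln(E0/E) / xi
n = ln(4.95e6 / 0.206) / 0.08448899
n = ln(2.402913e+07) / 0.08448899 = 201.15

201.15


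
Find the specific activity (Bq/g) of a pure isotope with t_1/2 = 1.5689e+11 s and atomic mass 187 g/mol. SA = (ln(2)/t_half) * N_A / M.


lambda = ln(2) / t_half = ln(2) / 1.5689e+11 = 4.418046e-12 /s
SA = lambda * N_A / M
SA = 4.418046e-12 * 6.022e23 / 187
SA = 1.4228e+10 Bq/g

1.4228e+10


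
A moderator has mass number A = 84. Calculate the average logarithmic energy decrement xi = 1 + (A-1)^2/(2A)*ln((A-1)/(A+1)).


xi = 1 + (A-1)^2/(2A) * ln((A-1)/(A+1))
xi = 1 + (84-1)^2/(2*84) * ln((84-1)/(84 +1))
xi = 0.023622

0.023622


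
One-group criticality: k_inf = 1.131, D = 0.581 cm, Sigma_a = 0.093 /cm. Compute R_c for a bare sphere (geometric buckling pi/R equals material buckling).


L^2 = D / Sigma_a = 0.581 / 0.093 = 6.247312 cm^2
B_m^2 = (k_inf - 1) / L^2 = (1.131 - 1) / 6.247312 = 0.02096902 /cm^2
For a bare sphere: B_g = pi/R, so R_c = pi / sqrt(B_m^2)
R_c = pi / sqrt(0.02096902) = 21.695 cm

21.695


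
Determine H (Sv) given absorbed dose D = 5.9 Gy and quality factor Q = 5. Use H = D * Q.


H = D * Q
H = 5.9 * 5
H = 29.500 Sv

29.500


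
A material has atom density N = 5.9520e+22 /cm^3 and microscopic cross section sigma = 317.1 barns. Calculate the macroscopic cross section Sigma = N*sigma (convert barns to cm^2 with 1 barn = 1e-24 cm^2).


Sigma = N * sigma_barns * 1e-24
Sigma = 5.9520e+22 * 317.1 * 1e-24
Sigma = 18.874 /cm

18.874


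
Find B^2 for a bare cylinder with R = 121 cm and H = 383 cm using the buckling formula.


B^2 = (2.405/R)^2 + (pi/H)^2
B^2 = (2.405/121)^2 + (pi/383)^2
B^2 = 4.6234e-04 /cm^2

4.6234e-04


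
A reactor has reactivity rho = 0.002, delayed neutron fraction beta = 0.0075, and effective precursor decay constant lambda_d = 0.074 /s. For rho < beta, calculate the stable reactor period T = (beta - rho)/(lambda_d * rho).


T = (beta - rho) / (lambda_d * rho)
T = (0.0075 - 0.002) / (0.074 * 0.002)
T = 37.162 s

37.162


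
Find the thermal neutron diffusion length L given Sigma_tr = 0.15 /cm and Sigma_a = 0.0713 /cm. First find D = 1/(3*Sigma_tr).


D = 1 / (3 * Sigma_tr) = 1 / (3 * 0.15) = 2.222222 cm
L = sqrt(D / Sigma_a)
L = sqrt(2.222222 / 0.0713)
L = 5.5828 cm

5.5828


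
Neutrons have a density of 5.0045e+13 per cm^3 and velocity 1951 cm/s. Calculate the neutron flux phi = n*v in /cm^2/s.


phi = n * v
phi = 5.0045e+13 * 1951
phi = 9.7638e+16 /cm^2/s

9.7638e+16


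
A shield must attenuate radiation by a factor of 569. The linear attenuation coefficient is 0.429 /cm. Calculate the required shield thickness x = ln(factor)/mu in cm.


x = ln(factor) / mu
x = ln(569) / 0.429
x = 14.788 cm

14.788


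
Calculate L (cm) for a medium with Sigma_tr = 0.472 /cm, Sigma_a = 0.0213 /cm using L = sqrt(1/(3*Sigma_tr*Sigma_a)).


D = 1 / (3 * Sigma_tr) = 1 / (3 * 0.472) = 0.7062147 cm
L = sqrt(D / Sigma_a)
L = sqrt(0.7062147 / 0.0213)
L = 5.7581 cm

5.7581


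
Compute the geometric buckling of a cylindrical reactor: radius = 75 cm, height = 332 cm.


B^2 = (2.405/R)^2 + (pi/H)^2
B^2 = (2.405/75)^2 + (pi/332)^2
B^2 = 0.0011178 /cm^2

0.0011178


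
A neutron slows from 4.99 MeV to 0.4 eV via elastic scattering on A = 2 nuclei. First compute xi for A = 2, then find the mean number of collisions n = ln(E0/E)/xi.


xi = 1 + (A-1)^2/(2A)*ln((A-1)/(A+1)) = 0.7253469 (for A = 2)
n = ln(E0/E) / xi
n = ln(4.99e6 / 0.4) / 0.7253469
n = ln(1.247500e+07) / 0.7253469 = 22.526

22.526


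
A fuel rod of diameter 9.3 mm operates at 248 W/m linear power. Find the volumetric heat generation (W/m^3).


r = D / 2 / 1000 = 9.3 / 2 / 1000 = 0.00465 m
q''' = q' / (pi * r^2)
q''' = 248 / (pi * 0.00465^2)
q''' = 3.6509e+06 W/m^3

3.6509e+06


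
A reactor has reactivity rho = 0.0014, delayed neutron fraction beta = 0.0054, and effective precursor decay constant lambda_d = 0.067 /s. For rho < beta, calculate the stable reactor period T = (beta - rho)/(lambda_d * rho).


T = (beta - rho) / (lambda_d * rho)
T = (0.0054 - 0.0014) / (0.067 * 0.0014)
T = 42.644 s

42.644


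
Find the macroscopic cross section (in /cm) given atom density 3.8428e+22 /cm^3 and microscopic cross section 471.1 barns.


Sigma = N * sigma_barns * 1e-24
Sigma = 3.8428e+22 * 471.1 * 1e-24
Sigma = 18.103 /cm

18.103


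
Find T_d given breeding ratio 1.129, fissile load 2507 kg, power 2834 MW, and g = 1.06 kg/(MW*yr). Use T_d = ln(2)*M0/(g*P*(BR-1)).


Breeding gain G = BR - 1 = 1.129 - 1 = 0.129
Fissile production rate = g * P * G = 1.06 * 2834 * 0.129 = 387.52116 kg/yr
T_d = ln(2) * M0 / (g * P * G)
T_d = ln(2) * 2507 / 387.52116 = 4.4842 yr

4.4842


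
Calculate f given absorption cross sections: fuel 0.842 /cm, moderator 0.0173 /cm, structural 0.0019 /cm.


f = Sigma_a_fuel / (Sigma_a_fuel + Sigma_a_mod + Sigma_a_other)
f = 0.842 / (0.842 + 0.0173 + 0.0019)
f = 0.97771

0.97771


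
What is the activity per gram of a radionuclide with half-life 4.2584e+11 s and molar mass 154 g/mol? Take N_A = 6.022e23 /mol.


lambda = ln(2) / t_half = ln(2) / 4.2584e+11 = 1.627717e-12 /s
SA = lambda * N_A / M
SA = 1.627717e-12 * 6.022e23 / 154
SA = 6.3650e+09 Bq/g

6.3650e+09


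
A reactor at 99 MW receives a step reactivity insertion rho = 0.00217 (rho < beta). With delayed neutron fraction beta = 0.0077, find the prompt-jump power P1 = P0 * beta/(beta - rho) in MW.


P1/P0 = beta / (beta - rho)
P1/P0 = 0.0077 / (0.0077 - 0.00217) = 1.392405
P1 = 99 * 1.392405 = 137.85 MW

137.85


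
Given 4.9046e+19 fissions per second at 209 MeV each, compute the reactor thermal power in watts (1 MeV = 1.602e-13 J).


P = fission_rate * E_MeV * 1.602e-13
P = 4.9046e+19 * 209 * 1.602e-13
P = 1.6421e+09 W

1.6421e+09


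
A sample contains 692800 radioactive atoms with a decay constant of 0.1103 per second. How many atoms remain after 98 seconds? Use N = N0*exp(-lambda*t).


N = N0 * exp(-lambda * t)
N = 692800 * exp(-0.1103 * 98)
N = 14.001

14.001


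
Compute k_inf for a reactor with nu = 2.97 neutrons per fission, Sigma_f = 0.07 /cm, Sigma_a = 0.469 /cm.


k_inf = nu * Sigma_f / Sigma_a
k_inf = 2.97 * 0.07 / 0.469
k_inf = 0.44328

0.44328


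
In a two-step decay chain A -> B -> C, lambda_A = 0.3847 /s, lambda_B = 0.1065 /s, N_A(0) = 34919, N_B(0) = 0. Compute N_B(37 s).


N_B(t) = lambda_A * N_A0 / (lambda_B - lambda_A) * [exp(-lambda_A*t) - exp(-lambda_B*t)]
exp(-0.3847*37) = 6.581059e-07; exp(-0.1065*37) = 0.01943849
N_B = 0.3847 * 34919 / (0.1065 - 0.3847) * (6.581059e-07 - 0.01943849)
N_B = 938.59

938.59


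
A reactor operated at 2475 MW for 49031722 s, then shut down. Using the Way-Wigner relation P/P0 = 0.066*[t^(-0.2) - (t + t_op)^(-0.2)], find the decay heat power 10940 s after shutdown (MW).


P/P0 = 0.066 * [t^(-0.2) - (t + t_op)^(-0.2)]
P/P0 = 0.066 * [10940^(-0.2) - (10940 + 49031722)^(-0.2)]
P/P0 = 0.066 * [0.1556670 - 0.02896578] = 0.008362281
P = 2475 * 0.008362281 = 20.697 MW

20.697


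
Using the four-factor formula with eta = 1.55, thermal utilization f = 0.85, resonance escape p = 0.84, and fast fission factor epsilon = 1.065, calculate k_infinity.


k_inf = eta * f * p * epsilon
k_inf = 1.55 * 0.85 * 0.84 * 1.065
k_inf = 1.1786

1.1786


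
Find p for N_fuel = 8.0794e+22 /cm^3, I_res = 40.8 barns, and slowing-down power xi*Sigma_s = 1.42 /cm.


p = exp(-N * I * 1e-24 / (xi*Sigma_s))
p = exp(-8.0794e+22 * 40.8 * 1e-24 / 1.42)
p = 0.098136

0.098136


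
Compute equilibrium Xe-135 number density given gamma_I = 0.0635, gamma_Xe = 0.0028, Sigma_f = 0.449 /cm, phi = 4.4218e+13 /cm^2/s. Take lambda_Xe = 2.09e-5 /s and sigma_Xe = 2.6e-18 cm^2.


Xe_eq = (gamma_I + gamma_Xe) * Sigma_f * phi / (lambda_Xe + sigma_Xe * phi)
Numerator = (0.0635 + 0.0028) * 0.449 * 4.4218e+13 = 1.316312e+12
Denominator = 2.09e-5 + 2.6e-18 * 4.4218e+13 = 1.358668e-04
Xe_eq = 1.316312e+12 / 1.358668e-04 = 9.6883e+15 /cm^3

9.6883e+15


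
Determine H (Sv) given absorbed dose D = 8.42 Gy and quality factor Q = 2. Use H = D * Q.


H = D * Q
H = 8.42 * 2
H = 16.840 Sv

16.840


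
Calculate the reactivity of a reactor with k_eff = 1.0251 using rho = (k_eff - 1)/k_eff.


rho = (k_eff - 1) / k_eff
rho = (1.0251 - 1) / 1.0251
rho = 0.024485

0.024485


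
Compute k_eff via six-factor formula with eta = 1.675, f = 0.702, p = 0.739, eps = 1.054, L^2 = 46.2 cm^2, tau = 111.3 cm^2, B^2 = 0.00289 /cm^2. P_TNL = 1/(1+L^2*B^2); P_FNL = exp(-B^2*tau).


k_inf = eta*f*p*eps = 1.675*0.702*0.739*1.054 = 0.9158766
P_TNL = 1/(1 + L^2*B^2) = 1/(1 + 46.2*0.00289) = 0.8822092
P_FNL = exp(-B^2*tau) = exp(-0.00289*111.3) = 0.7249468
k_eff = k_inf * P_TNL * P_FNL = 0.9158766 * 0.8822092 * 0.7249468
k_eff = 0.58575

0.58575


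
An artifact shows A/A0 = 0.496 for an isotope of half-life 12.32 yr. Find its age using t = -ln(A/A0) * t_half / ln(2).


lambda = ln(2) / t_half = ln(2) / 12.32 = 0.05626195 /yr
t = -ln(A/A0) / lambda
t = -ln(0.496) / 0.05626195
t = 12.463 yr

12.463


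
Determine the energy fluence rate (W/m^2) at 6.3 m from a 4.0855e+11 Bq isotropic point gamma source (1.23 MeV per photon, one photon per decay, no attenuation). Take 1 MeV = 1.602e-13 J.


psi = A * E * 1.602e-13 / (4*pi*r^2)
psi = 4.0855e+11 * 1.23 * 1.602e-13 / (4*pi*6.3^2)
psi = 1.6141e-04 W/m^2

1.6141e-04


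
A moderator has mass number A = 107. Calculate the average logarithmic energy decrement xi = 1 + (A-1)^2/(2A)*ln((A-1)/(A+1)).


xi = 1 + (A-1)^2/(2A) * ln((A-1)/(A+1))
xi = 1 + (107-1)^2/(2*107) * ln((107-1)/(107 +1))
xi = 0.018576

0.018576


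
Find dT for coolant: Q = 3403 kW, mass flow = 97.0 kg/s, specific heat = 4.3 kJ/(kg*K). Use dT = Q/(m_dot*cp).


dT = Q / (m_dot * cp)
dT = 3403 / (97.0 * 4.3)
dT = 8.1587 C

8.1587


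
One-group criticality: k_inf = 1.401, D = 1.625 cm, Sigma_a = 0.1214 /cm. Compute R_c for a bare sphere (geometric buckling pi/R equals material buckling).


L^2 = D / Sigma_a = 1.625 / 0.1214 = 13.38550 cm^2
B_m^2 = (k_inf - 1) / L^2 = (1.401 - 1) / 13.38550 = 0.02995779 /cm^2
For a bare sphere: B_g = pi/R, so R_c = pi / sqrt(B_m^2)
R_c = pi / sqrt(0.02995779) = 18.151 cm

18.151


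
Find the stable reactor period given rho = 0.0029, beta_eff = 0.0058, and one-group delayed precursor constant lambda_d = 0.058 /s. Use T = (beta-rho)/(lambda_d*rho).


T = (beta - rho) / (lambda_d * rho)
T = (0.0058 - 0.0029) / (0.058 * 0.0029)
T = 17.241 s

17.241


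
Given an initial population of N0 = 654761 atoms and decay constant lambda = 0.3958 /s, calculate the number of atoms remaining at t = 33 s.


N = N0 * exp(-lambda * t)
N = 654761 * exp(-0.3958 * 33)
N = 1.3918

1.3918


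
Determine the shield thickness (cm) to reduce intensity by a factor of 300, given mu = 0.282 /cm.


x = ln(factor) / mu
x = ln(300) / 0.282
x = 20.226 cm

20.226


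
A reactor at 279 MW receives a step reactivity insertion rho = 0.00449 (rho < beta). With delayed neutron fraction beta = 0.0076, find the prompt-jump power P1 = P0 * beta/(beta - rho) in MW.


P1/P0 = beta / (beta - rho)
P1/P0 = 0.0076 / (0.0076 - 0.00449) = 2.443730
P1 = 279 * 2.443730 = 681.80 MW

681.80


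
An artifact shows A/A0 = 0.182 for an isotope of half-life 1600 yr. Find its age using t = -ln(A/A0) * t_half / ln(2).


lambda = ln(2) / t_half = ln(2) / 1600 = 4.332170e-04 /yr
t = -ln(A/A0) / lambda
t = -ln(0.182) / 4.332170e-04
t = 3932.8 yr

3932.8


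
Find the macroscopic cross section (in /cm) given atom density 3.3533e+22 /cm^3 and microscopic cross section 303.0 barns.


Sigma = N * sigma_barns * 1e-24
Sigma = 3.3533e+22 * 303.0 * 1e-24
Sigma = 10.160 /cm

10.160


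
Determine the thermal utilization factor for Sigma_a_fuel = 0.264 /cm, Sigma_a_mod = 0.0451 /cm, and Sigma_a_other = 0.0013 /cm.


f = Sigma_a_fuel / (Sigma_a_fuel + Sigma_a_mod + Sigma_a_other)
f = 0.264 / (0.264 + 0.0451 + 0.0013)
f = 0.85052

0.85052


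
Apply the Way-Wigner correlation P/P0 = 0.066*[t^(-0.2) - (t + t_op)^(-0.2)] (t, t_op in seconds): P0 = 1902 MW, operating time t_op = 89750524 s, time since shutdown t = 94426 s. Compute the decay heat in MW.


P/P0 = 0.066 * [t^(-0.2) - (t + t_op)^(-0.2)]
P/P0 = 0.066 * [94426^(-0.2) - (94426 + 89750524)^(-0.2)]
P/P0 = 0.066 * [0.1011537 - 0.02566264] = 0.004982410
P = 1902 * 0.004982410 = 9.4765 MW

9.4765


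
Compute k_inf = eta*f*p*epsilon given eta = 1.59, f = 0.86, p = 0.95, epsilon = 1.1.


k_inf = eta * f * p * epsilon
k_inf = 1.59 * 0.86 * 0.95 * 1.1
k_inf = 1.4289

1.4289


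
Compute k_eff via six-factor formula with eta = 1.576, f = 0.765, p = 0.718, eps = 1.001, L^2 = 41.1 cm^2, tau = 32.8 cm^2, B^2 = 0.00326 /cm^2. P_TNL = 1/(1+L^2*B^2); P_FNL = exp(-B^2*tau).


k_inf = eta*f*p*eps = 1.576*0.765*0.718*1.001 = 0.8665152
P_TNL = 1/(1 + L^2*B^2) = 1/(1 + 41.1*0.00326) = 0.8818451
P_FNL = exp(-B^2*tau) = exp(-0.00326*32.8) = 0.8985904
k_eff = k_inf * P_TNL * P_FNL = 0.8665152 * 0.8818451 * 0.8985904
k_eff = 0.68664

0.68664


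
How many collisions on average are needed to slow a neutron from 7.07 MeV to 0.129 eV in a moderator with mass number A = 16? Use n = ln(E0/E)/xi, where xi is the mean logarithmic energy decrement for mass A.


xi = 1 + (A-1)^2/(2A)*ln((A-1)/(A+1)) = 0.1199467 (for A = 16)
n = ln(E0/E) / xi
n = ln(7.07e6 / 0.129) / 0.1199467
n = ln(5.480620e+07) / 0.1199467 = 148.56

148.56


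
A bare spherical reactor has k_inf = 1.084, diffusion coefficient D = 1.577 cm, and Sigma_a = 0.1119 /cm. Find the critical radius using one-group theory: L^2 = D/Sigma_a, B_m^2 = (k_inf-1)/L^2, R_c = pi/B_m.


L^2 = D / Sigma_a = 1.577 / 0.1119 = 14.09294 cm^2
B_m^2 = (k_inf - 1) / L^2 = (1.084 - 1) / 14.09294 = 0.005960431 /cm^2
For a bare sphere: B_g = pi/R, so R_c = pi / sqrt(B_m^2)
R_c = pi / sqrt(0.005960431) = 40.692 cm

40.692


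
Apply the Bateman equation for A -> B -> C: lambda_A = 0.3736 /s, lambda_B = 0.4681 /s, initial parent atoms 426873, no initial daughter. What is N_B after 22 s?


N_B(t) = lambda_A * N_A0 / (lambda_B - lambda_A) * [exp(-lambda_A*t) - exp(-lambda_B*t)]
exp(-0.3736*22) = 2.694305e-04; exp(-0.4681*22) = 3.369369e-05
N_B = 0.3736 * 426873 / (0.4681 - 0.3736) * (2.694305e-04 - 3.369369e-05)
N_B = 397.83

397.83


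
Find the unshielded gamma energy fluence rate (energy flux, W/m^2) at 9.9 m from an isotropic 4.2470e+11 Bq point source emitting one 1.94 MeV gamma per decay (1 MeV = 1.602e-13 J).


psi = A * E * 1.602e-13 / (4*pi*r^2)
psi = 4.2470e+11 * 1.94 * 1.602e-13 / (4*pi*9.9^2)
psi = 1.0717e-04 W/m^2

1.0717e-04


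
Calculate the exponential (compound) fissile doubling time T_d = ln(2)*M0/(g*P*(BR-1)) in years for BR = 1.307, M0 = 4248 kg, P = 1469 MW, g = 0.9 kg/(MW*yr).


Breeding gain G = BR - 1 = 1.307 - 1 = 0.307
Fissile production rate = g * P * G = 0.9 * 1469 * 0.307 = 405.8847 kg/yr
T_d = ln(2) * M0 / (g * P * G)
T_d = ln(2) * 4248 / 405.8847 = 7.2545 yr

7.2545


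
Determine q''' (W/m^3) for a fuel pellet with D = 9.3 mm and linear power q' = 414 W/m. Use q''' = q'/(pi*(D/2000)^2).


r = D / 2 / 1000 = 9.3 / 2 / 1000 = 0.00465 m
q''' = q' / (pi * r^2)
q''' = 414 / (pi * 0.00465^2)
q''' = 6.0946e+06 W/m^3

6.0946e+06


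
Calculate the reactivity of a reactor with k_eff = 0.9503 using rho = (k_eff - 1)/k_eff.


rho = (k_eff - 1) / k_eff
rho = (0.9503 - 1) / 0.9503
rho = -0.052299

-0.052299


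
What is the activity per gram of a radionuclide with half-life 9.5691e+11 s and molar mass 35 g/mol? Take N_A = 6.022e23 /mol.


lambda = ln(2) / t_half = ln(2) / 9.5691e+11 = 7.243598e-13 /s
SA = lambda * N_A / M
SA = 7.243598e-13 * 6.022e23 / 35
SA = 1.2463e+10 Bq/g

1.2463e+10


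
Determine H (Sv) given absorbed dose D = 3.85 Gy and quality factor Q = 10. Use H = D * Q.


H = D * Q
H = 3.85 * 10
H = 38.500 Sv

38.500


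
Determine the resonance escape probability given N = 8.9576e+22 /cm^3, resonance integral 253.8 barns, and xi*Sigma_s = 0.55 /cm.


p = exp(-N * I * 1e-24 / (xi*Sigma_s))
p = exp(-8.9576e+22 * 253.8 * 1e-24 / 0.55)
p = 1.1177e-18

1.1177e-18


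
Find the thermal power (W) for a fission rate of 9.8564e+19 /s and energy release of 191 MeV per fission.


P = fission_rate * E_MeV * 1.602e-13
P = 9.8564e+19 * 191 * 1.602e-13
P = 3.0159e+09 W

3.0159e+09


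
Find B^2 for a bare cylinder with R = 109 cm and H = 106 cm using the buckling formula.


B^2 = (2.405/R)^2 + (pi/H)^2
B^2 = (2.405/109)^2 + (pi/106)^2
B^2 = 0.0013652 /cm^2

0.0013652


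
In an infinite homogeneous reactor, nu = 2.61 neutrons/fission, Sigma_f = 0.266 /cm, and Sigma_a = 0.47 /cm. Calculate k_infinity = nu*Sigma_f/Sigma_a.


k_inf = nu * Sigma_f / Sigma_a
k_inf = 2.61 * 0.266 / 0.47
k_inf = 1.4771

1.4771


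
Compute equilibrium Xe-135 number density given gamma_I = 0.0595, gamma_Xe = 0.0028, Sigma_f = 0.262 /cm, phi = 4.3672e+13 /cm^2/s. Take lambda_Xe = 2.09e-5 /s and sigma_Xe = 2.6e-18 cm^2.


Xe_eq = (gamma_I + gamma_Xe) * Sigma_f * phi / (lambda_Xe + sigma_Xe * phi)
Numerator = (0.0595 + 0.0028) * 0.262 * 4.3672e+13 = 7.128406e+11
Denominator = 2.09e-5 + 2.6e-18 * 4.3672e+13 = 1.344472e-04
Xe_eq = 7.128406e+11 / 1.344472e-04 = 5.3020e+15 /cm^3

5.3020e+15


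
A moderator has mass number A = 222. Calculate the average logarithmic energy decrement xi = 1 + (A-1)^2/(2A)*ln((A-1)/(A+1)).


xi = 1 + (A-1)^2/(2A) * ln((A-1)/(A+1))
xi = 1 + (222-1)^2/(2*222) * ln((222-1)/(222 +1))
xi = 0.0089820

0.0089820


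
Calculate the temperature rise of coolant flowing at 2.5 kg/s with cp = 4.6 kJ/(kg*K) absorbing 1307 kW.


dT = Q / (m_dot * cp)
dT = 1307 / (2.5 * 4.6)
dT = 113.65 C

113.65


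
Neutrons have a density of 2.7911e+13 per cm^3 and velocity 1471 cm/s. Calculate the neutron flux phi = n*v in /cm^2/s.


phi = n * v
phi = 2.7911e+13 * 1471
phi = 4.1057e+16 /cm^2/s

4.1057e+16


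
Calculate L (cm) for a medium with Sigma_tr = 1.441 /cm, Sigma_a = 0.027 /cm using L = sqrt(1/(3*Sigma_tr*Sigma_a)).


D = 1 / (3 * Sigma_tr) = 1 / (3 * 1.441) = 0.2313208 cm
L = sqrt(D / Sigma_a)
L = sqrt(0.2313208 / 0.027)
L = 2.9270 cm

2.9270


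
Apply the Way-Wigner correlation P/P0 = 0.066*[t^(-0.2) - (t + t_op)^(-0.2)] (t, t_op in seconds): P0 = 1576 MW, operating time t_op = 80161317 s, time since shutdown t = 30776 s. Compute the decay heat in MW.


P/P0 = 0.066 * [t^(-0.2) - (t + t_op)^(-0.2)]
P/P0 = 0.066 * [30776^(-0.2) - (30776 + 80161317)^(-0.2)]
P/P0 = 0.066 * [0.1265778 - 0.02625268] = 0.006621458
P = 1576 * 0.006621458 = 10.435 MW

10.435


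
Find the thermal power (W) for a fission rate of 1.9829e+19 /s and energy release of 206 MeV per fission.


P = fission_rate * E_MeV * 1.602e-13
P = 1.9829e+19 * 206 * 1.602e-13
P = 6.5438e+08 W

6.5438e+08


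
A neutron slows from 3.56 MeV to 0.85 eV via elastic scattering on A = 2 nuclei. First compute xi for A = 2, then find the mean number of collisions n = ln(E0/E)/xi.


xi = 1 + (A-1)^2/(2A)*ln((A-1)/(A+1)) = 0.7253469 (for A = 2)
n = ln(E0/E) / xi
n = ln(3.56e6 / 0.85) / 0.7253469
n = ln(4.188235e+06) / 0.7253469 = 21.021

21.021


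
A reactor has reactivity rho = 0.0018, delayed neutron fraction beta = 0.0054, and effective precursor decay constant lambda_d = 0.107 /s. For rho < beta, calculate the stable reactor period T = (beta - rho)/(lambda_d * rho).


T = (beta - rho) / (lambda_d * rho)
T = (0.0054 - 0.0018) / (0.107 * 0.0018)
T = 18.692 s

18.692


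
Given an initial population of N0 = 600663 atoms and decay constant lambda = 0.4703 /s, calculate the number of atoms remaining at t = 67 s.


N = N0 * exp(-lambda * t)
N = 600663 * exp(-0.4703 * 67)
N = 1.2416e-08

1.2416e-08


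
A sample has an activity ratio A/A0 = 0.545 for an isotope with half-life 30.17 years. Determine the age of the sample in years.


lambda = ln(2) / t_half = ln(2) / 30.17 = 0.02297472 /yr
t = -ln(A/A0) / lambda
t = -ln(0.545) / 0.02297472
t = 26.419 yr

26.419


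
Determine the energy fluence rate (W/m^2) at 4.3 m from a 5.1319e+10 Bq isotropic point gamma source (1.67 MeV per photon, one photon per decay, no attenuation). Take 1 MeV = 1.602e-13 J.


psi = A * E * 1.602e-13 / (4*pi*r^2)
psi = 5.1319e+10 * 1.67 * 1.602e-13 / (4*pi*4.3^2)
psi = 5.9090e-05 W/m^2

5.9090e-05


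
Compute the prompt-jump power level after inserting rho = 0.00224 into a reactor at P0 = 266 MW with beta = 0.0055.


P1/P0 = beta / (beta - rho)
P1/P0 = 0.0055 / (0.0055 - 0.00224) = 1.687117
P1 = 266 * 1.687117 = 448.77 MW

448.77


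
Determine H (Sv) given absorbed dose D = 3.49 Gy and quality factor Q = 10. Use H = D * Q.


H = D * Q
H = 3.49 * 10
H = 34.900 Sv

34.900


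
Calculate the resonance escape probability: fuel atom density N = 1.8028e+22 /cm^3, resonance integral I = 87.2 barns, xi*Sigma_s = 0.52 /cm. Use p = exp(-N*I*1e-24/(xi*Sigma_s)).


p = exp(-N * I * 1e-24 / (xi*Sigma_s))
p = exp(-1.8028e+22 * 87.2 * 1e-24 / 0.52)
p = 0.048647

0.048647


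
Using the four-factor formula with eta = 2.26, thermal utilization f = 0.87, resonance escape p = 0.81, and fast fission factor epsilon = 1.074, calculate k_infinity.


k_inf = eta * f * p * epsilon
k_inf = 2.26 * 0.87 * 0.81 * 1.074
k_inf = 1.7105

1.7105


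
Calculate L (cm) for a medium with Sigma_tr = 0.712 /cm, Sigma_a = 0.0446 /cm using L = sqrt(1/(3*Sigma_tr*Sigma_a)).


D = 1 / (3 * Sigma_tr) = 1 / (3 * 0.712) = 0.4681648 cm
L = sqrt(D / Sigma_a)
L = sqrt(0.4681648 / 0.0446)
L = 3.2399 cm

3.2399


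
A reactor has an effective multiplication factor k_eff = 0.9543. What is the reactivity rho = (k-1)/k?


rho = (k_eff - 1) / k_eff
rho = (0.9543 - 1) / 0.9543
rho = -0.047889

-0.047889


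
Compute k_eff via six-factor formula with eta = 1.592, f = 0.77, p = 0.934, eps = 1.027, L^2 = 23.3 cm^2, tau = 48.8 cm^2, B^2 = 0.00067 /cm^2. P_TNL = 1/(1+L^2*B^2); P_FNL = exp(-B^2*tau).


k_inf = eta*f*p*eps = 1.592*0.77*0.934*1.027 = 1.175848
P_TNL = 1/(1 + L^2*B^2) = 1/(1 + 23.3*0.00067) = 0.9846290
P_FNL = exp(-B^2*tau) = exp(-0.00067*48.8) = 0.9678327
k_eff = k_inf * P_TNL * P_FNL = 1.175848 * 0.9846290 * 0.9678327
k_eff = 1.1205

1.1205


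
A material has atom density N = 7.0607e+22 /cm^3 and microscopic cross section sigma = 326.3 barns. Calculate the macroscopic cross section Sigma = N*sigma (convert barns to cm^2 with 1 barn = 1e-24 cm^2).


Sigma = N * sigma_barns * 1e-24
Sigma = 7.0607e+22 * 326.3 * 1e-24
Sigma = 23.039 /cm

23.039


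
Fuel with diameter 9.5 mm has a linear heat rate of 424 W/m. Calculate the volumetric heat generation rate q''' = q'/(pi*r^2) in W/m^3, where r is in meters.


r = D / 2 / 1000 = 9.5 / 2 / 1000 = 0.00475 m
q''' = q' / (pi * r^2)
q''' = 424 / (pi * 0.00475^2)
q''' = 5.9818e+06 W/m^3

5.9818e+06


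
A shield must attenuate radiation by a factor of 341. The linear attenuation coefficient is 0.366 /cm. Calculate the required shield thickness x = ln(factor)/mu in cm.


x = ln(factor) / mu
x = ln(341) / 0.366
x = 15.934 cm

15.934


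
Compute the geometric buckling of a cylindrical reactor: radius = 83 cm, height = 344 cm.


B^2 = (2.405/R)^2 + (pi/H)^2
B^2 = (2.405/83)^2 + (pi/344)^2
B^2 = 9.2301e-04 /cm^2

9.2301e-04


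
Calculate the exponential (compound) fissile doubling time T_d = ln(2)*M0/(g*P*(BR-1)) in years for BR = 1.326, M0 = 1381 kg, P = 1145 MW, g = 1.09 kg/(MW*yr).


Breeding gain G = BR - 1 = 1.326 - 1 = 0.326
Fissile production rate = g * P * G = 1.09 * 1145 * 0.326 = 406.8643 kg/yr
T_d = ln(2) * M0 / (g * P * G)
T_d = ln(2) * 1381 / 406.8643 = 2.3527 yr

2.3527


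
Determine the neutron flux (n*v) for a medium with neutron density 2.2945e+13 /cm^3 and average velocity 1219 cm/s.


phi = n * v
phi = 2.2945e+13 * 1219
phi = 2.7970e+16 /cm^2/s

2.7970e+16


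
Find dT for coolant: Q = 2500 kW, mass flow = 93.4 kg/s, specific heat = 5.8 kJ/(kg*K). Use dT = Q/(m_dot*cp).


dT = Q / (m_dot * cp)
dT = 2500 / (93.4 * 5.8)
dT = 4.6149 C

4.6149


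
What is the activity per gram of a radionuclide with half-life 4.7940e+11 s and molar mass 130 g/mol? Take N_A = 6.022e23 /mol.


lambda = ln(2) / t_half = ln(2) / 4.7940e+11 = 1.445864e-12 /s
SA = lambda * N_A / M
SA = 1.445864e-12 * 6.022e23 / 130
SA = 6.6977e+09 Bq/g

6.6977e+09


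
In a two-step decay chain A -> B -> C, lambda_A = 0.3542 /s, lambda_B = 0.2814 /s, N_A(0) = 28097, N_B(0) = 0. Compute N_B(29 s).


N_B(t) = lambda_A * N_A0 / (lambda_B - lambda_A) * [exp(-lambda_A*t) - exp(-lambda_B*t)]
exp(-0.3542*29) = 3.459505e-05; exp(-0.2814*29) = 2.856909e-04
N_B = 0.3542 * 28097 / (0.2814 - 0.3542) * (3.459505e-05 - 2.856909e-04)
N_B = 34.325

34.325


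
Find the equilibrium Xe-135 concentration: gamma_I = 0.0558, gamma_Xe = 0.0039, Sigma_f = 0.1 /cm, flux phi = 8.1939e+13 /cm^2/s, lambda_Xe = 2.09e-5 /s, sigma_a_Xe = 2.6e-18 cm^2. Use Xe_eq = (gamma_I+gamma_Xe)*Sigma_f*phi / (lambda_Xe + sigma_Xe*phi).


Xe_eq = (gamma_I + gamma_Xe) * Sigma_f * phi / (lambda_Xe + sigma_Xe * phi)
Numerator = (0.0558 + 0.0039) * 0.1 * 8.1939e+13 = 4.891758e+11
Denominator = 2.09e-5 + 2.6e-18 * 8.1939e+13 = 2.339414e-04
Xe_eq = 4.891758e+11 / 2.339414e-04 = 2.0910e+15 /cm^3

2.0910e+15


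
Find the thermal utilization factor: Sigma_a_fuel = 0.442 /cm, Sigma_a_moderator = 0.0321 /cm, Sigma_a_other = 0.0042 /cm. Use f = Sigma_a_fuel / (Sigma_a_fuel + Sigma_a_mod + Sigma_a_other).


f = Sigma_a_fuel / (Sigma_a_fuel + Sigma_a_mod + Sigma_a_other)
f = 0.442 / (0.442 + 0.0321 + 0.0042)
f = 0.92411

0.92411


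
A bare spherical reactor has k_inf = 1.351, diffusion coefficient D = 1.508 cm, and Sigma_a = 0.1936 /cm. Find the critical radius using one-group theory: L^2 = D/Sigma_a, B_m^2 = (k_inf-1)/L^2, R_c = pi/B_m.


L^2 = D / Sigma_a = 1.508 / 0.1936 = 7.789256 cm^2
B_m^2 = (k_inf - 1) / L^2 = (1.351 - 1) / 7.789256 = 0.04506207 /cm^2
For a bare sphere: B_g = pi/R, so R_c = pi / sqrt(B_m^2)
R_c = pi / sqrt(0.04506207) = 14.799 cm

14.799
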